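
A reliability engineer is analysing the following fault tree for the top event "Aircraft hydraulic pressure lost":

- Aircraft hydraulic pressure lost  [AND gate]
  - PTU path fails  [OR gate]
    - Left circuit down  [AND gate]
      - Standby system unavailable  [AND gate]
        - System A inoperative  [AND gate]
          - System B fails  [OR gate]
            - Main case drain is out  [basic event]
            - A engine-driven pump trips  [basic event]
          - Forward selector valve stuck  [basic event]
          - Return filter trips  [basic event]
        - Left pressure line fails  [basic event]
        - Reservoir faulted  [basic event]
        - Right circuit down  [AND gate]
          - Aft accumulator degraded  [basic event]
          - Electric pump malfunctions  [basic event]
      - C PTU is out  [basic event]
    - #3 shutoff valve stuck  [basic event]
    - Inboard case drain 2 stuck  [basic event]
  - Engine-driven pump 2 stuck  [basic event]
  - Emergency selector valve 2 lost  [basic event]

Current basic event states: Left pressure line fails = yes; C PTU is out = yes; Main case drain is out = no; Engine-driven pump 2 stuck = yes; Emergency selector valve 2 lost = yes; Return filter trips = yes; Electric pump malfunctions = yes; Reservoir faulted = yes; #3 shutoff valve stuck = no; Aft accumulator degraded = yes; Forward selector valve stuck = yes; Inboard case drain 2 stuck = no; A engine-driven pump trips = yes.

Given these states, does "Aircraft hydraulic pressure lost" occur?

System B fails [OR]: Main case drain is out=not, A engine-driven pump trips=occurs → at least one input occurs → occurs.
System A inoperative [AND]: System B fails=occurs, Forward selector valve stuck=occurs, Return filter trips=occurs → all inputs occur → occurs.
Right circuit down [AND]: Aft accumulator degraded=occurs, Electric pump malfunctions=occurs → all inputs occur → occurs.
Standby system unavailable [AND]: System A inoperative=occurs, Left pressure line fails=occurs, Reservoir faulted=occurs, Right circuit down=occurs → all inputs occur → occurs.
Left circuit down [AND]: Standby system unavailable=occurs, C PTU is out=occurs → all inputs occur → occurs.
PTU path fails [OR]: Left circuit down=occurs, #3 shutoff valve stuck=not, Inboard case drain 2 stuck=not → at least one input occurs → occurs.
Aircraft hydraulic pressure lost [AND]: PTU path fails=occurs, Engine-driven pump 2 stuck=occurs, Emergency selector valve 2 lost=occurs → all inputs occur → occurs.

Yes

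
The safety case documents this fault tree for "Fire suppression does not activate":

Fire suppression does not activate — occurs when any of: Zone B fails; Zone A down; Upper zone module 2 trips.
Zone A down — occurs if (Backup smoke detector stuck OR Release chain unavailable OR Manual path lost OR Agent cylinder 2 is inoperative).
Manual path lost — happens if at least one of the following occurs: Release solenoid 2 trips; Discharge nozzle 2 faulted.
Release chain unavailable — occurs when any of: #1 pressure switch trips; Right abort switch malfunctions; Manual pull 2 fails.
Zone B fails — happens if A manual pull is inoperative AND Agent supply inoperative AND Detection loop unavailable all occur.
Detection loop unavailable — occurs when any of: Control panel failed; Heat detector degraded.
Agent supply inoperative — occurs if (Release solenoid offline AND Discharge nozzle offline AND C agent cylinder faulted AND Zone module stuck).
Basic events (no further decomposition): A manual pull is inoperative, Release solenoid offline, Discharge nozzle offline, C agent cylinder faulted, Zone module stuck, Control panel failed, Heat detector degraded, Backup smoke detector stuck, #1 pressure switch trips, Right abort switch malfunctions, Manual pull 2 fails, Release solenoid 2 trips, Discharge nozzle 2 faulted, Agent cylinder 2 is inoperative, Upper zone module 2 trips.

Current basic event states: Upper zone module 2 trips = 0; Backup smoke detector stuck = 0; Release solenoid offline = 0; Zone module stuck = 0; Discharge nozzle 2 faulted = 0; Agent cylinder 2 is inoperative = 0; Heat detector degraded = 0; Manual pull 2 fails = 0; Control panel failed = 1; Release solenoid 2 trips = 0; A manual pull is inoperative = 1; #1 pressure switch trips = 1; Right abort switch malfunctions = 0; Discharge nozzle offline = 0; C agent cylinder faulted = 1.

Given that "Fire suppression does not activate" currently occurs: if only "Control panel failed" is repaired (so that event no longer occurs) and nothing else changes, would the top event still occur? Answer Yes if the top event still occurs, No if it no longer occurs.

Counterfactual: set "Control panel failed" to not occurred.
Agent supply inoperative [AND]: Release solenoid offline=not, Discharge nozzle offline=not, C agent cylinder faulted=occurs, Zone module stuck=not → not all inputs occur → does not occur.
Detection loop unavailable [OR]: Control panel failed=not, Heat detector degraded=not → no input occurs → does not occur.
Zone B fails [AND]: A manual pull is inoperative=occurs, Agent supply inoperative=not, Detection loop unavailable=not → not all inputs occur → does not occur.
Release chain unavailable [OR]: #1 pressure switch trips=occurs, Right abort switch malfunctions=not, Manual pull 2 fails=not → at least one input occurs → occurs.
Manual path lost [OR]: Release solenoid 2 trips=not, Discharge nozzle 2 faulted=not → no input occurs → does not occur.
Zone A down [OR]: Backup smoke detector stuck=not, Release chain unavailable=occurs, Manual path lost=not, Agent cylinder 2 is inoperative=not → at least one input occurs → occurs.
Fire suppression does not activate [OR]: Zone B fails=not, Zone A down=occurs, Upper zone module 2 trips=not → at least one input occurs → occurs.

Yes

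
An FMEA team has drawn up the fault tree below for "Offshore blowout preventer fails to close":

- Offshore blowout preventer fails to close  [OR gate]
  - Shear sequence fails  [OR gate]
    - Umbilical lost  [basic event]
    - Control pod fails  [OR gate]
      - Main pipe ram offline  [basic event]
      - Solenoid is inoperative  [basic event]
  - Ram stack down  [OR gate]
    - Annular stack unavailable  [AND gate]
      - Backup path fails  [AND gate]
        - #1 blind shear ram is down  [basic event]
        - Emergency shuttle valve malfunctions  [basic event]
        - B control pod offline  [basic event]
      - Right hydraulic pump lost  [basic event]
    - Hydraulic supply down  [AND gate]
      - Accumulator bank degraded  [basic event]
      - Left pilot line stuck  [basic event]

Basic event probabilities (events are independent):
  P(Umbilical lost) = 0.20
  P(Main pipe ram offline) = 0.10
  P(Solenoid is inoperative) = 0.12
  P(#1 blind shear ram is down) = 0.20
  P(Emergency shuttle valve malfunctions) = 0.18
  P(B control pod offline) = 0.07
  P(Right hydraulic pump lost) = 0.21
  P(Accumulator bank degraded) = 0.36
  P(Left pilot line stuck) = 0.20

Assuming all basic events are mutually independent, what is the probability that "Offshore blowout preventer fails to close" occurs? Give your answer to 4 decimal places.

0.4123

P(Control pod fails) [OR] = 1 − (1−0.10) × (1−0.12) = 0.208000
P(Shear sequence fails) [OR] = 1 − (1−0.20) × (1−0.208000) = 0.366400
P(Backup path fails) [AND] = 0.20 × 0.18 × 0.07 = 0.002520
P(Annular stack unavailable) [AND] = 0.002520 × 0.21 = 0.000529
P(Hydraulic supply down) [AND] = 0.36 × 0.20 = 0.072000
P(Ram stack down) [OR] = 1 − (1−0.000529) × (1−0.072000) = 0.072491
P(Offshore blowout preventer fails to close) [OR] = 1 − (1−0.366400) × (1−0.072491) = 0.412330
Rounded to 4 decimal places: P(Offshore blowout preventer fails to close) ≈ 0.4123.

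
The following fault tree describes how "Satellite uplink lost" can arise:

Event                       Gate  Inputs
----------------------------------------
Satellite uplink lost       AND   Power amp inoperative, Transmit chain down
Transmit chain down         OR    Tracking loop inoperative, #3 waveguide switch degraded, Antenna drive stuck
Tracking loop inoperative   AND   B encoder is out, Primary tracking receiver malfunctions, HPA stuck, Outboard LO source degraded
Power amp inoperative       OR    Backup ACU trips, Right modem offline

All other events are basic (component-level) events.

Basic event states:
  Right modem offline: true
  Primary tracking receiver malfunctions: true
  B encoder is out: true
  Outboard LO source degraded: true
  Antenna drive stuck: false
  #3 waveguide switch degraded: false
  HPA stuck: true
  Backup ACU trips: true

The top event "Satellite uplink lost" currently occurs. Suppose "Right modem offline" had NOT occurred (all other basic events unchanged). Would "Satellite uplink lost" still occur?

Counterfactual: set "Right modem offline" to not occurred.
Power amp inoperative [OR]: Backup ACU trips=occurs, Right modem offline=not → at least one input occurs → occurs.
Tracking loop inoperative [AND]: B encoder is out=occurs, Primary tracking receiver malfunctions=occurs, HPA stuck=occurs, Outboard LO source degraded=occurs → all inputs occur → occurs.
Transmit chain down [OR]: Tracking loop inoperative=occurs, #3 waveguide switch degraded=not, Antenna drive stuck=not → at least one input occurs → occurs.
Satellite uplink lost [AND]: Power amp inoperative=occurs, Transmit chain down=occurs → all inputs occur → occurs.

Yes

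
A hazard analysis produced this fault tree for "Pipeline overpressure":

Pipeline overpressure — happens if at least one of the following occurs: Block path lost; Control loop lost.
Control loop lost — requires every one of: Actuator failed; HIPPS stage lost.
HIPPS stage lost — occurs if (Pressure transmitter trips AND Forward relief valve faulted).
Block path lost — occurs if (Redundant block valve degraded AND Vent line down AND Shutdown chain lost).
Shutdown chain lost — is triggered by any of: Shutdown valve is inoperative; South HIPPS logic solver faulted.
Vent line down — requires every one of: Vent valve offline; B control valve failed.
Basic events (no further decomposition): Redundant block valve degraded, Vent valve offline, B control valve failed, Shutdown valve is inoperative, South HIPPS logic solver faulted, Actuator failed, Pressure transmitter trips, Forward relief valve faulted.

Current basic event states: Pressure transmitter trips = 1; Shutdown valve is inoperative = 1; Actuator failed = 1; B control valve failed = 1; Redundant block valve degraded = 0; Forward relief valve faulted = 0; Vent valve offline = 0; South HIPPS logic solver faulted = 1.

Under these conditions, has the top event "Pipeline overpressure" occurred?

No

Vent line down [AND]: Vent valve offline=not, B control valve failed=occurs → not all inputs occur → does not occur.
Shutdown chain lost [OR]: Shutdown valve is inoperative=occurs, South HIPPS logic solver faulted=occurs → at least one input occurs → occurs.
Block path lost [AND]: Redundant block valve degraded=not, Vent line down=not, Shutdown chain lost=occurs → not all inputs occur → does not occur.
HIPPS stage lost [AND]: Pressure transmitter trips=occurs, Forward relief valve faulted=not → not all inputs occur → does not occur.
Control loop lost [AND]: Actuator failed=occurs, HIPPS stage lost=not → not all inputs occur → does not occur.
Pipeline overpressure [OR]: Block path lost=not, Control loop lost=not → no input occurs → does not occur.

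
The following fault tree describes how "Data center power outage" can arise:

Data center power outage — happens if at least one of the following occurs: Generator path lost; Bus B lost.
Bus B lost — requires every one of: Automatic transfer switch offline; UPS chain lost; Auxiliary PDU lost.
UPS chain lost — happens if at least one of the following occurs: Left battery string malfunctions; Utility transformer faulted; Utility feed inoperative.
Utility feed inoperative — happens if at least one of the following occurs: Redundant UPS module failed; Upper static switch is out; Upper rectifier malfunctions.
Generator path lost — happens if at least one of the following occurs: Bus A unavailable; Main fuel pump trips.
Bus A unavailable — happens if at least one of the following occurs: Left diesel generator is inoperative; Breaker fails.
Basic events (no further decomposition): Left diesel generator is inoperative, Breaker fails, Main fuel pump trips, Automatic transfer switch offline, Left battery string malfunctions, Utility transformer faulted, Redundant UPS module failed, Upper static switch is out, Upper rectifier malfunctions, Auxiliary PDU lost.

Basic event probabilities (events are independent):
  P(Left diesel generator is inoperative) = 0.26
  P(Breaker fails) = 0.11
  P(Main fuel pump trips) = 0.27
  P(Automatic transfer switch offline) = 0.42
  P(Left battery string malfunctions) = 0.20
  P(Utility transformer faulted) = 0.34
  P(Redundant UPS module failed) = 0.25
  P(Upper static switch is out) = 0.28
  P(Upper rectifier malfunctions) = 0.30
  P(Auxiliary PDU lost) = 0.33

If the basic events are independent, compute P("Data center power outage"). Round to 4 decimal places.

P(Bus A unavailable) [OR] = 1 − (1−0.26) × (1−0.11) = 0.341400
P(Generator path lost) [OR] = 1 − (1−0.341400) × (1−0.27) = 0.519222
P(Utility feed inoperative) [OR] = 1 − (1−0.25) × (1−0.28) × (1−0.30) = 0.622000
P(UPS chain lost) [OR] = 1 − (1−0.20) × (1−0.34) × (1−0.622000) = 0.800416
P(Bus B lost) [AND] = 0.42 × 0.800416 × 0.33 = 0.110938
P(Data center power outage) [OR] = 1 − (1−0.519222) × (1−0.110938) = 0.572559
Rounded to 4 decimal places: P(Data center power outage) ≈ 0.5726.

0.5726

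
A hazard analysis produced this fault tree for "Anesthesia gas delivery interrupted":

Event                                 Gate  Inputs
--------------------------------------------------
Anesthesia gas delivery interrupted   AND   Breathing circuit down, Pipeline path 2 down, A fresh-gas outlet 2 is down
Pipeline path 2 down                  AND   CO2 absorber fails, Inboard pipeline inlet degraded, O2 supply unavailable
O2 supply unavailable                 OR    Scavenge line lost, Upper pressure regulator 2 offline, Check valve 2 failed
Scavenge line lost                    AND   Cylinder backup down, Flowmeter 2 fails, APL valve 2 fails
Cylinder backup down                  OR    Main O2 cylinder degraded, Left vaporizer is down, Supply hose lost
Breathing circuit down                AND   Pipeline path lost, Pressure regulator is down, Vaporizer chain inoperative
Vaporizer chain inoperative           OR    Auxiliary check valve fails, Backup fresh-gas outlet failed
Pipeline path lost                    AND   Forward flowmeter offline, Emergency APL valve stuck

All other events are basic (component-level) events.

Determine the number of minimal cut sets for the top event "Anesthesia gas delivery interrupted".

10

Pipeline path lost [AND]: one cut set from each child combined → 1 × 1 = 1 cut set(s).
Vaporizer chain inoperative [OR]: union of children's cut sets → 2 cut set(s).
Breathing circuit down [AND]: one cut set from each child combined → 1 × 1 × 2 = 2 cut set(s).
Cylinder backup down [OR]: union of children's cut sets → 3 cut set(s).
Scavenge line lost [AND]: one cut set from each child combined → 3 × 1 × 1 = 3 cut set(s).
O2 supply unavailable [OR]: union of children's cut sets → 5 cut set(s).
Pipeline path 2 down [AND]: one cut set from each child combined → 1 × 1 × 5 = 5 cut set(s).
Anesthesia gas delivery interrupted [AND]: one cut set from each child combined → 2 × 5 × 1 = 10 cut set(s).
Minimal cut sets: {A fresh-gas outlet 2 is down, APL valve 2 fails, Auxiliary check valve fails, CO2 absorber fails, Emergency APL valve stuck, Flowmeter 2 fails, Forward flowmeter offline, Inboard pipeline inlet degraded, Main O2 cylinder degraded, Pressure regulator is down}; {A fresh-gas outlet 2 is down, APL valve 2 fails, Auxiliary check valve fails, CO2 absorber fails, Emergency APL valve stuck, Flowmeter 2 fails, Forward flowmeter offline, Inboard pipeline inlet degraded, Left vaporizer is down, Pressure regulator is down}; {A fresh-gas outlet 2 is down, APL valve 2 fails, Auxiliary check valve fails, CO2 absorber fails, Emergency APL valve stuck, Flowmeter 2 fails, Forward flowmeter offline, Inboard pipeline inlet degraded, Pressure regulator is down, Supply hose lost}; {A fresh-gas outlet 2 is down, Auxiliary check valve fails, CO2 absorber fails, Emergency APL valve stuck, Forward flowmeter offline, Inboard pipeline inlet degraded, Pressure regulator is down, Upper pressure regulator 2 offline}; {A fresh-gas outlet 2 is down, Auxiliary check valve fails, CO2 absorber fails, Check valve 2 failed, Emergency APL valve stuck, Forward flowmeter offline, Inboard pipeline inlet degraded, Pressure regulator is down}; {A fresh-gas outlet 2 is down, APL valve 2 fails, Backup fresh-gas outlet failed, CO2 absorber fails, Emergency APL valve stuck, Flowmeter 2 fails, Forward flowmeter offline, Inboard pipeline inlet degraded, Main O2 cylinder degraded, Pressure regulator is down}; {A fresh-gas outlet 2 is down, APL valve 2 fails, Backup fresh-gas outlet failed, CO2 absorber fails, Emergency APL valve stuck, Flowmeter 2 fails, Forward flowmeter offline, Inboard pipeline inlet degraded, Left vaporizer is down, Pressure regulator is down}; {A fresh-gas outlet 2 is down, APL valve 2 fails, Backup fresh-gas outlet failed, CO2 absorber fails, Emergency APL valve stuck, Flowmeter 2 fails, Forward flowmeter offline, Inboard pipeline inlet degraded, Pressure regulator is down, Supply hose lost}; {A fresh-gas outlet 2 is down, Backup fresh-gas outlet failed, CO2 absorber fails, Emergency APL valve stuck, Forward flowmeter offline, Inboard pipeline inlet degraded, Pressure regulator is down, Upper pressure regulator 2 offline}; {A fresh-gas outlet 2 is down, Backup fresh-gas outlet failed, CO2 absorber fails, Check valve 2 failed, Emergency APL valve stuck, Forward flowmeter offline, Inboard pipeline inlet degraded, Pressure regulator is down}.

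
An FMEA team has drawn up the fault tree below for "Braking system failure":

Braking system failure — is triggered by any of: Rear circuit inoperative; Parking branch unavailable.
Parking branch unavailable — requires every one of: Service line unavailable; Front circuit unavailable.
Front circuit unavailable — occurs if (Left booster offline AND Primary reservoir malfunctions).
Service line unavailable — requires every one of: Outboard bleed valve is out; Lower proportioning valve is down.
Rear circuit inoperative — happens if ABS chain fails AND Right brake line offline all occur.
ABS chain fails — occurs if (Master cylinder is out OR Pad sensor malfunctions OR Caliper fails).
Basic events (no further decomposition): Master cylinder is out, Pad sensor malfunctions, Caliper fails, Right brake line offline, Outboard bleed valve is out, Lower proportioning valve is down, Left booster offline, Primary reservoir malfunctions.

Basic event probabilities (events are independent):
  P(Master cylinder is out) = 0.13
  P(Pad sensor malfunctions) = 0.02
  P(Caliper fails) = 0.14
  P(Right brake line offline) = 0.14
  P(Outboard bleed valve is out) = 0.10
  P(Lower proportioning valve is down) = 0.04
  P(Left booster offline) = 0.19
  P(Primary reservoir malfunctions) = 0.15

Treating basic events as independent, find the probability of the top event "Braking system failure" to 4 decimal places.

0.0375

P(ABS chain fails) [OR] = 1 − (1−0.13) × (1−0.02) × (1−0.14) = 0.266764
P(Rear circuit inoperative) [AND] = 0.266764 × 0.14 = 0.037347
P(Service line unavailable) [AND] = 0.10 × 0.04 = 0.004000
P(Front circuit unavailable) [AND] = 0.19 × 0.15 = 0.028500
P(Parking branch unavailable) [AND] = 0.004000 × 0.028500 = 0.000114
P(Braking system failure) [OR] = 1 − (1−0.037347) × (1−0.000114) = 0.037457
Rounded to 4 decimal places: P(Braking system failure) ≈ 0.0375.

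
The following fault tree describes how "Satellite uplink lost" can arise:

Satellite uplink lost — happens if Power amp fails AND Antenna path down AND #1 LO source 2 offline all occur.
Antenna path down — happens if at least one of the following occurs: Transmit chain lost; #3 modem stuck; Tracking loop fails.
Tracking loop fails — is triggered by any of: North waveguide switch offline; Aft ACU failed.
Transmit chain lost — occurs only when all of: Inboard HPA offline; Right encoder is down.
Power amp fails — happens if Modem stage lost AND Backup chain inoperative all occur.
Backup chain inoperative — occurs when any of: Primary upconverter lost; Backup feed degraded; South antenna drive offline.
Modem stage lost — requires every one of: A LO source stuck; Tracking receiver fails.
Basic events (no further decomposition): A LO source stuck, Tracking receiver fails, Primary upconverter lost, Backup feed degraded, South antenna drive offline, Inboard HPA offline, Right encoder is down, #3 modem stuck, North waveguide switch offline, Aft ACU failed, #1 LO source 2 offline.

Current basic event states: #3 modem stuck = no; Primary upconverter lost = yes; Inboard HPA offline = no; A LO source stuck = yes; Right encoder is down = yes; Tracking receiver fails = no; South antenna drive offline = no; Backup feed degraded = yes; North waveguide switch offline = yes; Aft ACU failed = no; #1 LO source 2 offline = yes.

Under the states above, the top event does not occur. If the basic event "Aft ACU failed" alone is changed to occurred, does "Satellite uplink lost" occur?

No

Counterfactual: set "Aft ACU failed" to occurred.
Modem stage lost [AND]: A LO source stuck=occurs, Tracking receiver fails=not → not all inputs occur → does not occur.
Backup chain inoperative [OR]: Primary upconverter lost=occurs, Backup feed degraded=occurs, South antenna drive offline=not → at least one input occurs → occurs.
Power amp fails [AND]: Modem stage lost=not, Backup chain inoperative=occurs → not all inputs occur → does not occur.
Transmit chain lost [AND]: Inboard HPA offline=not, Right encoder is down=occurs → not all inputs occur → does not occur.
Tracking loop fails [OR]: North waveguide switch offline=occurs, Aft ACU failed=occurs → at least one input occurs → occurs.
Antenna path down [OR]: Transmit chain lost=not, #3 modem stuck=not, Tracking loop fails=occurs → at least one input occurs → occurs.
Satellite uplink lost [AND]: Power amp fails=not, Antenna path down=occurs, #1 LO source 2 offline=occurs → not all inputs occur → does not occur.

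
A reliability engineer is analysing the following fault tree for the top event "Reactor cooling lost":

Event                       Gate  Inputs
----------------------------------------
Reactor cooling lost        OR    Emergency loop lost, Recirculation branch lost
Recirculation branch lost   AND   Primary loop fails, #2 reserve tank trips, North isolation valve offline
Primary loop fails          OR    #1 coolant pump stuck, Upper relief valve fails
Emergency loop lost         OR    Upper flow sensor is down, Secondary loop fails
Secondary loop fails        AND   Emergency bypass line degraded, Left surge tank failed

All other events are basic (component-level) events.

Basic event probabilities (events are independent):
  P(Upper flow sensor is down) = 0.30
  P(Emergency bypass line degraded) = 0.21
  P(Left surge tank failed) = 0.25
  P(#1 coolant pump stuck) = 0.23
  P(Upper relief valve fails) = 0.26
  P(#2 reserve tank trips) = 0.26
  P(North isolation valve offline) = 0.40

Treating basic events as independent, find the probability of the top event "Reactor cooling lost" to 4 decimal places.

P(Secondary loop fails) [AND] = 0.21 × 0.25 = 0.052500
P(Emergency loop lost) [OR] = 1 − (1−0.30) × (1−0.052500) = 0.336750
P(Primary loop fails) [OR] = 1 − (1−0.23) × (1−0.26) = 0.430200
P(Recirculation branch lost) [AND] = 0.430200 × 0.26 × 0.40 = 0.044741
P(Reactor cooling lost) [OR] = 1 − (1−0.336750) × (1−0.044741) = 0.366424
Rounded to 4 decimal places: P(Reactor cooling lost) ≈ 0.3664.

0.3664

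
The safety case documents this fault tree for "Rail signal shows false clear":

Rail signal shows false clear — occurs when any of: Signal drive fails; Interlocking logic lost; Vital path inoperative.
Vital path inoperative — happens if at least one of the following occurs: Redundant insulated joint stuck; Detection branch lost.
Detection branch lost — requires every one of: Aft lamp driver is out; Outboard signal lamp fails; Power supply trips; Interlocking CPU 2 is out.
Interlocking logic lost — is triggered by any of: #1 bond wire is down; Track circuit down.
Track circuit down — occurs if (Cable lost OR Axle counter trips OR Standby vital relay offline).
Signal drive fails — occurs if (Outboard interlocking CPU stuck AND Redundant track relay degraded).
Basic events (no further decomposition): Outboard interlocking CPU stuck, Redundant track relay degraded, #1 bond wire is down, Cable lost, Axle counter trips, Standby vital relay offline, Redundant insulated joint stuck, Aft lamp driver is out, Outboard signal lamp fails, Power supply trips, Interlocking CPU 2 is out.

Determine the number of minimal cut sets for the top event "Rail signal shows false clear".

7

Signal drive fails [AND]: one cut set from each child combined → 1 × 1 = 1 cut set(s).
Track circuit down [OR]: union of children's cut sets → 3 cut set(s).
Interlocking logic lost [OR]: union of children's cut sets → 4 cut set(s).
Detection branch lost [AND]: one cut set from each child combined → 1 × 1 × 1 × 1 = 1 cut set(s).
Vital path inoperative [OR]: union of children's cut sets → 2 cut set(s).
Rail signal shows false clear [OR]: union of children's cut sets → 7 cut set(s).
Minimal cut sets: {Outboard interlocking CPU stuck, Redundant track relay degraded}; {#1 bond wire is down}; {Cable lost}; {Axle counter trips}; {Standby vital relay offline}; {Redundant insulated joint stuck}; {Aft lamp driver is out, Interlocking CPU 2 is out, Outboard signal lamp fails, Power supply trips}.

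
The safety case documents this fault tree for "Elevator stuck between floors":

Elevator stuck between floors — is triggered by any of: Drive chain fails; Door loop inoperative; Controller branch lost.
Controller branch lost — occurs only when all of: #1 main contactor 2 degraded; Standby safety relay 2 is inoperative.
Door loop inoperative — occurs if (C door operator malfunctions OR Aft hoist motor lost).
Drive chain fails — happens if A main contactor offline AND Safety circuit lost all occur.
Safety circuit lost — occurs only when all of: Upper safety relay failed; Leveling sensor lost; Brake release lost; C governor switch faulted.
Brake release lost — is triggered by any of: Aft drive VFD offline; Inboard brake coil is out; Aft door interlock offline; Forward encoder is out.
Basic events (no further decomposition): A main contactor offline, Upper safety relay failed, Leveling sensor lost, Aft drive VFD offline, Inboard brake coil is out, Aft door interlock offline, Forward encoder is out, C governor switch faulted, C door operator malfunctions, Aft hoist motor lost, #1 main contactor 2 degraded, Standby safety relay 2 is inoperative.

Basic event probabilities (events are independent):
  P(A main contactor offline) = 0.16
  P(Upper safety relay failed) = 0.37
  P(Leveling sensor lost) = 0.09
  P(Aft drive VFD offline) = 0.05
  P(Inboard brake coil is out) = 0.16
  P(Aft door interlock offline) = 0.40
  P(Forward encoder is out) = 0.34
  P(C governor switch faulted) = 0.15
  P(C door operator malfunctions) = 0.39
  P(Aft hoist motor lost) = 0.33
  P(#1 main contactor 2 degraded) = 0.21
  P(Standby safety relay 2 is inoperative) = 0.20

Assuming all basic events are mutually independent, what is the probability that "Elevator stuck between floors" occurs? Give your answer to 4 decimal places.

0.6087

P(Brake release lost) [OR] = 1 − (1−0.05) × (1−0.16) × (1−0.40) × (1−0.34) = 0.683992
P(Safety circuit lost) [AND] = 0.37 × 0.09 × 0.683992 × 0.15 = 0.003417
P(Drive chain fails) [AND] = 0.16 × 0.003417 = 0.000547
P(Door loop inoperative) [OR] = 1 − (1−0.39) × (1−0.33) = 0.591300
P(Controller branch lost) [AND] = 0.21 × 0.20 = 0.042000
P(Elevator stuck between floors) [OR] = 1 − (1−0.000547) × (1−0.591300) × (1−0.042000) = 0.608680
Rounded to 4 decimal places: P(Elevator stuck between floors) ≈ 0.6087.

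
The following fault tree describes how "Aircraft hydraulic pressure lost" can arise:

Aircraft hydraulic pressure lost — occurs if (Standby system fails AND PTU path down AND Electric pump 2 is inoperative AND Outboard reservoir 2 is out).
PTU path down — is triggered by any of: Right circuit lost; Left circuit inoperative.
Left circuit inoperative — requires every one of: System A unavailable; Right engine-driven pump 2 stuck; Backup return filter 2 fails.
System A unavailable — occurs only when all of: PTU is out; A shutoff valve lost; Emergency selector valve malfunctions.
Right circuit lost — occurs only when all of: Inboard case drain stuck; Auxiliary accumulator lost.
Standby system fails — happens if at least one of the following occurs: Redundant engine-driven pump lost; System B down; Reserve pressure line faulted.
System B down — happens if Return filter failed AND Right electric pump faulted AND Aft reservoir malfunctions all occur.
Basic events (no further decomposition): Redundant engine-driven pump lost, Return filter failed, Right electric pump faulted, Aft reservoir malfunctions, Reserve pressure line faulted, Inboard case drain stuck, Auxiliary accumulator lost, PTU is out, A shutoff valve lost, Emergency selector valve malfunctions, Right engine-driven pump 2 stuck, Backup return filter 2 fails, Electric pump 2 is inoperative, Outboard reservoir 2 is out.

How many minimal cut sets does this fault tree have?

System B down [AND]: one cut set from each child combined → 1 × 1 × 1 = 1 cut set(s).
Standby system fails [OR]: union of children's cut sets → 3 cut set(s).
Right circuit lost [AND]: one cut set from each child combined → 1 × 1 = 1 cut set(s).
System A unavailable [AND]: one cut set from each child combined → 1 × 1 × 1 = 1 cut set(s).
Left circuit inoperative [AND]: one cut set from each child combined → 1 × 1 × 1 = 1 cut set(s).
PTU path down [OR]: union of children's cut sets → 2 cut set(s).
Aircraft hydraulic pressure lost [AND]: one cut set from each child combined → 3 × 2 × 1 × 1 = 6 cut set(s).
Minimal cut sets: {Auxiliary accumulator lost, Electric pump 2 is inoperative, Inboard case drain stuck, Outboard reservoir 2 is out, Redundant engine-driven pump lost}; {A shutoff valve lost, Backup return filter 2 fails, Electric pump 2 is inoperative, Emergency selector valve malfunctions, Outboard reservoir 2 is out, PTU is out, Redundant engine-driven pump lost, Right engine-driven pump 2 stuck}; {Aft reservoir malfunctions, Auxiliary accumulator lost, Electric pump 2 is inoperative, Inboard case drain stuck, Outboard reservoir 2 is out, Return filter failed, Right electric pump faulted}; {A shutoff valve lost, Aft reservoir malfunctions, Backup return filter 2 fails, Electric pump 2 is inoperative, Emergency selector valve malfunctions, Outboard reservoir 2 is out, PTU is out, Return filter failed, Right electric pump faulted, Right engine-driven pump 2 stuck}; {Auxiliary accumulator lost, Electric pump 2 is inoperative, Inboard case drain stuck, Outboard reservoir 2 is out, Reserve pressure line faulted}; {A shutoff valve lost, Backup return filter 2 fails, Electric pump 2 is inoperative, Emergency selector valve malfunctions, Outboard reservoir 2 is out, PTU is out, Reserve pressure line faulted, Right engine-driven pump 2 stuck}.

6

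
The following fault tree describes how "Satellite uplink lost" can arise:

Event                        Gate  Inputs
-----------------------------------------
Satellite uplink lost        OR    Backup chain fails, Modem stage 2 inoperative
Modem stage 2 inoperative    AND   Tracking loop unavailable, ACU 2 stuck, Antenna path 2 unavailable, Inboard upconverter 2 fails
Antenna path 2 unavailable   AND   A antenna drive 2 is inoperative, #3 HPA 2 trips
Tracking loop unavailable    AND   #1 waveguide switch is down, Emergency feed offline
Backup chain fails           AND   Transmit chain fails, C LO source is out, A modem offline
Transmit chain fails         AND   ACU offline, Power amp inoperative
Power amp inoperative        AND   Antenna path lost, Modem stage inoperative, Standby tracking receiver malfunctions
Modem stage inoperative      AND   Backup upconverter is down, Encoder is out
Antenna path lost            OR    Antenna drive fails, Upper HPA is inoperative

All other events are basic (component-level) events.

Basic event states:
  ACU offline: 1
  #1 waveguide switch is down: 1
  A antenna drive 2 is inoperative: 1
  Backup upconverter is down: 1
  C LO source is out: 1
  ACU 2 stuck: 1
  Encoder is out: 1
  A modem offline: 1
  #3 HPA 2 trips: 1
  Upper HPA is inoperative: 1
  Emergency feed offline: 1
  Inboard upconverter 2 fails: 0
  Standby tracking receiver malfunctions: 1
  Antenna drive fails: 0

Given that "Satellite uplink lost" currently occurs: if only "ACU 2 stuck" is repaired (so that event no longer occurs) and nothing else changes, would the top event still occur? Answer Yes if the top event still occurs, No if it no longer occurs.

Yes

Counterfactual: set "ACU 2 stuck" to not occurred.
Antenna path lost [OR]: Antenna drive fails=not, Upper HPA is inoperative=occurs → at least one input occurs → occurs.
Modem stage inoperative [AND]: Backup upconverter is down=occurs, Encoder is out=occurs → all inputs occur → occurs.
Power amp inoperative [AND]: Antenna path lost=occurs, Modem stage inoperative=occurs, Standby tracking receiver malfunctions=occurs → all inputs occur → occurs.
Transmit chain fails [AND]: ACU offline=occurs, Power amp inoperative=occurs → all inputs occur → occurs.
Backup chain fails [AND]: Transmit chain fails=occurs, C LO source is out=occurs, A modem offline=occurs → all inputs occur → occurs.
Tracking loop unavailable [AND]: #1 waveguide switch is down=occurs, Emergency feed offline=occurs → all inputs occur → occurs.
Antenna path 2 unavailable [AND]: A antenna drive 2 is inoperative=occurs, #3 HPA 2 trips=occurs → all inputs occur → occurs.
Modem stage 2 inoperative [AND]: Tracking loop unavailable=occurs, ACU 2 stuck=not, Antenna path 2 unavailable=occurs, Inboard upconverter 2 fails=not → not all inputs occur → does not occur.
Satellite uplink lost [OR]: Backup chain fails=occurs, Modem stage 2 inoperative=not → at least one input occurs → occurs.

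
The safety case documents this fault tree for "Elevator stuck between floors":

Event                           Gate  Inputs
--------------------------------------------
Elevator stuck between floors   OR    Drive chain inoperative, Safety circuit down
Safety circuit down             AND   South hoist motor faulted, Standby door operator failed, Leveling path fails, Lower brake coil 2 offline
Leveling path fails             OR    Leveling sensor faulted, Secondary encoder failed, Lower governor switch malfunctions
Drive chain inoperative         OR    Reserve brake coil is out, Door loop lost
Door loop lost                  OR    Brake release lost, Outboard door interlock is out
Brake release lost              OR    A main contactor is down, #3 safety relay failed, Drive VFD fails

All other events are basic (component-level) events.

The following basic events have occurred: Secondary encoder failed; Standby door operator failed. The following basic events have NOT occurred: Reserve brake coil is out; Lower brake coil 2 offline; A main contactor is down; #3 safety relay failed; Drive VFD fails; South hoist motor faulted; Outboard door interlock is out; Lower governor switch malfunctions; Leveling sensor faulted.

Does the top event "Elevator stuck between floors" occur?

No

Brake release lost [OR]: A main contactor is down=not, #3 safety relay failed=not, Drive VFD fails=not → no input occurs → does not occur.
Door loop lost [OR]: Brake release lost=not, Outboard door interlock is out=not → no input occurs → does not occur.
Drive chain inoperative [OR]: Reserve brake coil is out=not, Door loop lost=not → no input occurs → does not occur.
Leveling path fails [OR]: Leveling sensor faulted=not, Secondary encoder failed=occurs, Lower governor switch malfunctions=not → at least one input occurs → occurs.
Safety circuit down [AND]: South hoist motor faulted=not, Standby door operator failed=occurs, Leveling path fails=occurs, Lower brake coil 2 offline=not → not all inputs occur → does not occur.
Elevator stuck between floors [OR]: Drive chain inoperative=not, Safety circuit down=not → no input occurs → does not occur.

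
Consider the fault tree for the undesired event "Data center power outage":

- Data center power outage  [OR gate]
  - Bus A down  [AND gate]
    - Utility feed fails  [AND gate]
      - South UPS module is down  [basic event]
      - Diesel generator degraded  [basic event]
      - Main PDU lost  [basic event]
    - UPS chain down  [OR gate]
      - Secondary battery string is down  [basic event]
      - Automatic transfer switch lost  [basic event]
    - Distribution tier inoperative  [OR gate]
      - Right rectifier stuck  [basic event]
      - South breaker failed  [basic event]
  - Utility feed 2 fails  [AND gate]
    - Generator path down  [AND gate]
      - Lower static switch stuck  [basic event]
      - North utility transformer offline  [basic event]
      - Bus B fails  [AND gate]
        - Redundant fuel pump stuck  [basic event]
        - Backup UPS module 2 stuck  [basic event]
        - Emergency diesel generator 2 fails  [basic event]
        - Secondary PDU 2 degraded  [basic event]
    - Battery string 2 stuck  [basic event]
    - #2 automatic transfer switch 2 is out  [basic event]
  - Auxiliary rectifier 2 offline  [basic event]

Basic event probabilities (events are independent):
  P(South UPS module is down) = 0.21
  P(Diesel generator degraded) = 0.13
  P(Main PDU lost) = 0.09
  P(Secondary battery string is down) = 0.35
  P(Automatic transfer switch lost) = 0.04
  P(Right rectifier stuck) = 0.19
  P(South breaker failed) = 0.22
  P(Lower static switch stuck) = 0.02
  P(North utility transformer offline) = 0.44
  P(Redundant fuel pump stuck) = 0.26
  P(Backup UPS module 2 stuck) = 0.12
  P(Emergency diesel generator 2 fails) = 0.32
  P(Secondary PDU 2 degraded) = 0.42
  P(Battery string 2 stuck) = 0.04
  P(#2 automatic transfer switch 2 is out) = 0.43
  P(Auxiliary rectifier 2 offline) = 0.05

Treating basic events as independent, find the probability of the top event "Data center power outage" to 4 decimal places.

0.0503

P(Utility feed fails) [AND] = 0.21 × 0.13 × 0.09 = 0.002457
P(UPS chain down) [OR] = 1 − (1−0.35) × (1−0.04) = 0.376000
P(Distribution tier inoperative) [OR] = 1 − (1−0.19) × (1−0.22) = 0.368200
P(Bus A down) [AND] = 0.002457 × 0.376000 × 0.368200 = 0.000340
P(Bus B fails) [AND] = 0.26 × 0.12 × 0.32 × 0.42 = 0.004193
P(Generator path down) [AND] = 0.02 × 0.44 × 0.004193 = 0.000037
P(Utility feed 2 fails) [AND] = 0.000037 × 0.04 × 0.43 = 0.000001
P(Data center power outage) [OR] = 1 − (1−0.000340) × (1−0.000001) × (1−0.05) = 0.050324
Rounded to 4 decimal places: P(Data center power outage) ≈ 0.0503.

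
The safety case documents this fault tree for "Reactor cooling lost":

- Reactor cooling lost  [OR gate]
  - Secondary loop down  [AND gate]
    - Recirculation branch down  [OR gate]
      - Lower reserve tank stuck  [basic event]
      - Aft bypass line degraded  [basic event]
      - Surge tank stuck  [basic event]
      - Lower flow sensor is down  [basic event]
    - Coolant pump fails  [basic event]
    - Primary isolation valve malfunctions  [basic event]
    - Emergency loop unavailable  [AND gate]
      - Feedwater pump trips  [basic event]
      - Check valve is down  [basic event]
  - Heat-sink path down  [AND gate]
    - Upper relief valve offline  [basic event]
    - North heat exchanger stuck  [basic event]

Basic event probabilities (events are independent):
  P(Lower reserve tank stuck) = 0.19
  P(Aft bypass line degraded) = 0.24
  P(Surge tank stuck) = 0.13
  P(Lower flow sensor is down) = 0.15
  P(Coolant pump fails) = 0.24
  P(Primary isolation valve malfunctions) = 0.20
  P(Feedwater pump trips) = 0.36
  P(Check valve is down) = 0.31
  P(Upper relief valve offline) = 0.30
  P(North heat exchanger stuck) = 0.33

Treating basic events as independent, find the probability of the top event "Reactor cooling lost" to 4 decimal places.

P(Recirculation branch down) [OR] = 1 − (1−0.19) × (1−0.24) × (1−0.13) × (1−0.15) = 0.544764
P(Emergency loop unavailable) [AND] = 0.36 × 0.31 = 0.111600
P(Secondary loop down) [AND] = 0.544764 × 0.24 × 0.20 × 0.111600 = 0.002918
P(Heat-sink path down) [AND] = 0.30 × 0.33 = 0.099000
P(Reactor cooling lost) [OR] = 1 − (1−0.002918) × (1−0.099000) = 0.101629
Rounded to 4 decimal places: P(Reactor cooling lost) ≈ 0.1016.

0.1016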